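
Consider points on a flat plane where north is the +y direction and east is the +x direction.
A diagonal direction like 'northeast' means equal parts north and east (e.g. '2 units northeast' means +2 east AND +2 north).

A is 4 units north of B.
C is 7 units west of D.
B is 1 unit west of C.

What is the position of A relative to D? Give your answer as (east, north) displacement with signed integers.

Place D at the origin (east=0, north=0).
  C is 7 units west of D: delta (east=-7, north=+0); C at (east=-7, north=0).
  B is 1 unit west of C: delta (east=-1, north=+0); B at (east=-8, north=0).
  A is 4 units north of B: delta (east=+0, north=+4); A at (east=-8, north=4).
Therefore A relative to D: (east=-8, north=4).

Answer: A is at (east=-8, north=4) relative to D.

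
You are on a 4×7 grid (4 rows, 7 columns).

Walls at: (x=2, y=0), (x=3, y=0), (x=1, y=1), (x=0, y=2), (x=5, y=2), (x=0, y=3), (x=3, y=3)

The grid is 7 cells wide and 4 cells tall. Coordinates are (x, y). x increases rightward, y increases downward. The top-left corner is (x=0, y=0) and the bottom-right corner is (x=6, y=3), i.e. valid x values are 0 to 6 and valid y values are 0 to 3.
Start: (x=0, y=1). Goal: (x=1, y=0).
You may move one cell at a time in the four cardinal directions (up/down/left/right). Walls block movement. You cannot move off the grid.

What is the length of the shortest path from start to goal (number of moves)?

BFS from (x=0, y=1) until reaching (x=1, y=0):
  Distance 0: (x=0, y=1)
  Distance 1: (x=0, y=0)
  Distance 2: (x=1, y=0)  <- goal reached here
One shortest path (2 moves): (x=0, y=1) -> (x=0, y=0) -> (x=1, y=0)

Answer: Shortest path length: 2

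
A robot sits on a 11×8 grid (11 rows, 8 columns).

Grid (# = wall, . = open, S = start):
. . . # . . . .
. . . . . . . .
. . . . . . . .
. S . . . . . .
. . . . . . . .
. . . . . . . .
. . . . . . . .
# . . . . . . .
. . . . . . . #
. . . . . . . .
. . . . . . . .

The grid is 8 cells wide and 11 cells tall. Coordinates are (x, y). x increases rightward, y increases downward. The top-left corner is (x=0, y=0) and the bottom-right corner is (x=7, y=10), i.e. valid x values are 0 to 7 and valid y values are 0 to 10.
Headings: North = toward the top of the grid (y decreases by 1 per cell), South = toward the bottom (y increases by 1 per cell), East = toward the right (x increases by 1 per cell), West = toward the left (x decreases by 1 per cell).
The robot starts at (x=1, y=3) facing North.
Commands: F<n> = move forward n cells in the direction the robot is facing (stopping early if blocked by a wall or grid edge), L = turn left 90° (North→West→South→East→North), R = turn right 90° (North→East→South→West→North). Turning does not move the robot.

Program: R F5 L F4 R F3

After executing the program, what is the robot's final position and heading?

Answer: Final position: (x=7, y=0), facing East

Derivation:
Start: (x=1, y=3), facing North
  R: turn right, now facing East
  F5: move forward 5, now at (x=6, y=3)
  L: turn left, now facing North
  F4: move forward 3/4 (blocked), now at (x=6, y=0)
  R: turn right, now facing East
  F3: move forward 1/3 (blocked), now at (x=7, y=0)
Final: (x=7, y=0), facing East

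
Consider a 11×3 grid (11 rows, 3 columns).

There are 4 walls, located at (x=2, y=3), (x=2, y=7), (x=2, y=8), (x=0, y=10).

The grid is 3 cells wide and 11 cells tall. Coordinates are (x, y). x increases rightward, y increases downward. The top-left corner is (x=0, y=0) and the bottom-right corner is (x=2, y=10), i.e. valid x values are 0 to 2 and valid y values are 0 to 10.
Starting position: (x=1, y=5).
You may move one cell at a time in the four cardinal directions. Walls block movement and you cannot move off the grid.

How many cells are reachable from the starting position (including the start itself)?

Answer: Reachable cells: 29

Derivation:
BFS flood-fill from (x=1, y=5):
  Distance 0: (x=1, y=5)
  Distance 1: (x=1, y=4), (x=0, y=5), (x=2, y=5), (x=1, y=6)
  Distance 2: (x=1, y=3), (x=0, y=4), (x=2, y=4), (x=0, y=6), (x=2, y=6), (x=1, y=7)
  Distance 3: (x=1, y=2), (x=0, y=3), (x=0, y=7), (x=1, y=8)
  Distance 4: (x=1, y=1), (x=0, y=2), (x=2, y=2), (x=0, y=8), (x=1, y=9)
  Distance 5: (x=1, y=0), (x=0, y=1), (x=2, y=1), (x=0, y=9), (x=2, y=9), (x=1, y=10)
  Distance 6: (x=0, y=0), (x=2, y=0), (x=2, y=10)
Total reachable: 29 (grid has 29 open cells total)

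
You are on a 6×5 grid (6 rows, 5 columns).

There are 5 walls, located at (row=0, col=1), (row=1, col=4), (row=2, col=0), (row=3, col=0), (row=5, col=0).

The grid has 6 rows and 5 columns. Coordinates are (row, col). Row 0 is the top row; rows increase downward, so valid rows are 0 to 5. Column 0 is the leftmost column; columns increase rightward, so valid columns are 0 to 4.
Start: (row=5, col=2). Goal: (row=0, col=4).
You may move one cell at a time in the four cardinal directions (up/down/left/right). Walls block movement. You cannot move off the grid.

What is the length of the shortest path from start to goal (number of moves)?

Answer: Shortest path length: 7

Derivation:
BFS from (row=5, col=2) until reaching (row=0, col=4):
  Distance 0: (row=5, col=2)
  Distance 1: (row=4, col=2), (row=5, col=1), (row=5, col=3)
  Distance 2: (row=3, col=2), (row=4, col=1), (row=4, col=3), (row=5, col=4)
  Distance 3: (row=2, col=2), (row=3, col=1), (row=3, col=3), (row=4, col=0), (row=4, col=4)
  Distance 4: (row=1, col=2), (row=2, col=1), (row=2, col=3), (row=3, col=4)
  Distance 5: (row=0, col=2), (row=1, col=1), (row=1, col=3), (row=2, col=4)
  Distance 6: (row=0, col=3), (row=1, col=0)
  Distance 7: (row=0, col=0), (row=0, col=4)  <- goal reached here
One shortest path (7 moves): (row=5, col=2) -> (row=5, col=3) -> (row=4, col=3) -> (row=3, col=3) -> (row=2, col=3) -> (row=1, col=3) -> (row=0, col=3) -> (row=0, col=4)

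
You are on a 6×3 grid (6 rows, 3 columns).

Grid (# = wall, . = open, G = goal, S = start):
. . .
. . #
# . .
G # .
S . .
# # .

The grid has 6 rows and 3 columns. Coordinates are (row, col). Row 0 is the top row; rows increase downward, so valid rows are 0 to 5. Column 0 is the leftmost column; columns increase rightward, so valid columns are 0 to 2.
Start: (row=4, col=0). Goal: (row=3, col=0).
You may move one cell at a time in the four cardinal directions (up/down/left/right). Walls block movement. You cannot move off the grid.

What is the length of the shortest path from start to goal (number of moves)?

BFS from (row=4, col=0) until reaching (row=3, col=0):
  Distance 0: (row=4, col=0)
  Distance 1: (row=3, col=0), (row=4, col=1)  <- goal reached here
One shortest path (1 moves): (row=4, col=0) -> (row=3, col=0)

Answer: Shortest path length: 1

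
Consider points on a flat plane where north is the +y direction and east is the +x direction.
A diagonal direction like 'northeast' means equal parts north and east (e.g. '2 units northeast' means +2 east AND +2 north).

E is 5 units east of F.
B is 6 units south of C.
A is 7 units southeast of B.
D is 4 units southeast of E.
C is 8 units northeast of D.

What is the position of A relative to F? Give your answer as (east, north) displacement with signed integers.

Place F at the origin (east=0, north=0).
  E is 5 units east of F: delta (east=+5, north=+0); E at (east=5, north=0).
  D is 4 units southeast of E: delta (east=+4, north=-4); D at (east=9, north=-4).
  C is 8 units northeast of D: delta (east=+8, north=+8); C at (east=17, north=4).
  B is 6 units south of C: delta (east=+0, north=-6); B at (east=17, north=-2).
  A is 7 units southeast of B: delta (east=+7, north=-7); A at (east=24, north=-9).
Therefore A relative to F: (east=24, north=-9).

Answer: A is at (east=24, north=-9) relative to F.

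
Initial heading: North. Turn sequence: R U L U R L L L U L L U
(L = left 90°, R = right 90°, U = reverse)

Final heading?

Answer: Final heading: North

Derivation:
Start: North
  R (right (90° clockwise)) -> East
  U (U-turn (180°)) -> West
  L (left (90° counter-clockwise)) -> South
  U (U-turn (180°)) -> North
  R (right (90° clockwise)) -> East
  L (left (90° counter-clockwise)) -> North
  L (left (90° counter-clockwise)) -> West
  L (left (90° counter-clockwise)) -> South
  U (U-turn (180°)) -> North
  L (left (90° counter-clockwise)) -> West
  L (left (90° counter-clockwise)) -> South
  U (U-turn (180°)) -> North
Final: North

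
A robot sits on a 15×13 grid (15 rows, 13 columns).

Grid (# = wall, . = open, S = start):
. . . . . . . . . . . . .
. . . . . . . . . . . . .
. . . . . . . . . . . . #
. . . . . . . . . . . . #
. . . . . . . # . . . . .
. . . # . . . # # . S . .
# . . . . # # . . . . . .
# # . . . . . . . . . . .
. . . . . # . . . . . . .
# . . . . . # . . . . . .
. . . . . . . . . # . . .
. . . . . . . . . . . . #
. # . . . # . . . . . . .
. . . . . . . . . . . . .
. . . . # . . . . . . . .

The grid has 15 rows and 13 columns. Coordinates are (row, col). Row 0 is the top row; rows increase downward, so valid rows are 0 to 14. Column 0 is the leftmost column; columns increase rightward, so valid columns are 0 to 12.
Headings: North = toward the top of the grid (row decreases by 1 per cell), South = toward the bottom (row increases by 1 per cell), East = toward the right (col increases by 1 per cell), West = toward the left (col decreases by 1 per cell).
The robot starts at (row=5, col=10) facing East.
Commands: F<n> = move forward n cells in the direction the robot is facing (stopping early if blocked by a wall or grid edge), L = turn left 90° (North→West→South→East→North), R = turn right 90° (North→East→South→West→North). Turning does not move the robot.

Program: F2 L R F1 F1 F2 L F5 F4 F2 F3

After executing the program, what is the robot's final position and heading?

Start: (row=5, col=10), facing East
  F2: move forward 2, now at (row=5, col=12)
  L: turn left, now facing North
  R: turn right, now facing East
  F1: move forward 0/1 (blocked), now at (row=5, col=12)
  F1: move forward 0/1 (blocked), now at (row=5, col=12)
  F2: move forward 0/2 (blocked), now at (row=5, col=12)
  L: turn left, now facing North
  F5: move forward 1/5 (blocked), now at (row=4, col=12)
  F4: move forward 0/4 (blocked), now at (row=4, col=12)
  F2: move forward 0/2 (blocked), now at (row=4, col=12)
  F3: move forward 0/3 (blocked), now at (row=4, col=12)
Final: (row=4, col=12), facing North

Answer: Final position: (row=4, col=12), facing North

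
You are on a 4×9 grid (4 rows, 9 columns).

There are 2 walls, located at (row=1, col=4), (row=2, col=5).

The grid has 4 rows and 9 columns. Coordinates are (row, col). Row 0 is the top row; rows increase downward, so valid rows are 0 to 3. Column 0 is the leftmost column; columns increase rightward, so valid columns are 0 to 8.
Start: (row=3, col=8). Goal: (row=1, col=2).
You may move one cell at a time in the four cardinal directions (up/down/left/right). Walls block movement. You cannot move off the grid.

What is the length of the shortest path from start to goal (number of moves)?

Answer: Shortest path length: 8

Derivation:
BFS from (row=3, col=8) until reaching (row=1, col=2):
  Distance 0: (row=3, col=8)
  Distance 1: (row=2, col=8), (row=3, col=7)
  Distance 2: (row=1, col=8), (row=2, col=7), (row=3, col=6)
  Distance 3: (row=0, col=8), (row=1, col=7), (row=2, col=6), (row=3, col=5)
  Distance 4: (row=0, col=7), (row=1, col=6), (row=3, col=4)
  Distance 5: (row=0, col=6), (row=1, col=5), (row=2, col=4), (row=3, col=3)
  Distance 6: (row=0, col=5), (row=2, col=3), (row=3, col=2)
  Distance 7: (row=0, col=4), (row=1, col=3), (row=2, col=2), (row=3, col=1)
  Distance 8: (row=0, col=3), (row=1, col=2), (row=2, col=1), (row=3, col=0)  <- goal reached here
One shortest path (8 moves): (row=3, col=8) -> (row=3, col=7) -> (row=3, col=6) -> (row=3, col=5) -> (row=3, col=4) -> (row=3, col=3) -> (row=3, col=2) -> (row=2, col=2) -> (row=1, col=2)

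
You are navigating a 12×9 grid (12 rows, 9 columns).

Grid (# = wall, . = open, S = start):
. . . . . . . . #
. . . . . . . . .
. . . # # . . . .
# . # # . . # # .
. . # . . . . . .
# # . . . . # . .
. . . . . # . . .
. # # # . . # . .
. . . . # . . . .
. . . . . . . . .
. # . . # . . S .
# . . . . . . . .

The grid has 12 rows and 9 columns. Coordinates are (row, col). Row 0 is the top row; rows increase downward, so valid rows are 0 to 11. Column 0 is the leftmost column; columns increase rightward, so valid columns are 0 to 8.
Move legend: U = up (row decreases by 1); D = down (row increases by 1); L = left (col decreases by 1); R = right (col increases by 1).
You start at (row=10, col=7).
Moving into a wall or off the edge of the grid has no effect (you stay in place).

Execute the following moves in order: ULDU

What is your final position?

Start: (row=10, col=7)
  U (up): (row=10, col=7) -> (row=9, col=7)
  L (left): (row=9, col=7) -> (row=9, col=6)
  D (down): (row=9, col=6) -> (row=10, col=6)
  U (up): (row=10, col=6) -> (row=9, col=6)
Final: (row=9, col=6)

Answer: Final position: (row=9, col=6)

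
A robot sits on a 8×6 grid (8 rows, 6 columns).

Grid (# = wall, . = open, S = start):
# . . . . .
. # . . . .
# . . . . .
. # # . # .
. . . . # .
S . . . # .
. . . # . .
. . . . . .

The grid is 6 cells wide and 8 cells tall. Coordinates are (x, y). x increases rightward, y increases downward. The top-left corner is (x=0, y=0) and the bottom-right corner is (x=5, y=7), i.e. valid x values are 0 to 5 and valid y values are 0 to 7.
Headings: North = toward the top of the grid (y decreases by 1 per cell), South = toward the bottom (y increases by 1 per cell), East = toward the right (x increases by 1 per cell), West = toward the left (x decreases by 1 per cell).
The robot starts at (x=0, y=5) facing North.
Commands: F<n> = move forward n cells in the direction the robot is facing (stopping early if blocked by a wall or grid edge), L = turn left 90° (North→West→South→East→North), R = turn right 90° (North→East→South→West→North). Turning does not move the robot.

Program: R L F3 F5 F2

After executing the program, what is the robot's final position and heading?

Start: (x=0, y=5), facing North
  R: turn right, now facing East
  L: turn left, now facing North
  F3: move forward 2/3 (blocked), now at (x=0, y=3)
  F5: move forward 0/5 (blocked), now at (x=0, y=3)
  F2: move forward 0/2 (blocked), now at (x=0, y=3)
Final: (x=0, y=3), facing North

Answer: Final position: (x=0, y=3), facing North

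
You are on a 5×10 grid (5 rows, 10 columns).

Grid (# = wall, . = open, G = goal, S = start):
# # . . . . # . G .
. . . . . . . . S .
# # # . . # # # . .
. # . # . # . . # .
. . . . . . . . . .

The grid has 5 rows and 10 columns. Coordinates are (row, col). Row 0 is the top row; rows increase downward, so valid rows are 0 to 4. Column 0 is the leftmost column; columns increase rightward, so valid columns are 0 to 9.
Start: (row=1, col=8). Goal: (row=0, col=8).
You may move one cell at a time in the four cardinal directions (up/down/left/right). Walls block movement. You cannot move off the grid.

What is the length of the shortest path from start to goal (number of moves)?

Answer: Shortest path length: 1

Derivation:
BFS from (row=1, col=8) until reaching (row=0, col=8):
  Distance 0: (row=1, col=8)
  Distance 1: (row=0, col=8), (row=1, col=7), (row=1, col=9), (row=2, col=8)  <- goal reached here
One shortest path (1 moves): (row=1, col=8) -> (row=0, col=8)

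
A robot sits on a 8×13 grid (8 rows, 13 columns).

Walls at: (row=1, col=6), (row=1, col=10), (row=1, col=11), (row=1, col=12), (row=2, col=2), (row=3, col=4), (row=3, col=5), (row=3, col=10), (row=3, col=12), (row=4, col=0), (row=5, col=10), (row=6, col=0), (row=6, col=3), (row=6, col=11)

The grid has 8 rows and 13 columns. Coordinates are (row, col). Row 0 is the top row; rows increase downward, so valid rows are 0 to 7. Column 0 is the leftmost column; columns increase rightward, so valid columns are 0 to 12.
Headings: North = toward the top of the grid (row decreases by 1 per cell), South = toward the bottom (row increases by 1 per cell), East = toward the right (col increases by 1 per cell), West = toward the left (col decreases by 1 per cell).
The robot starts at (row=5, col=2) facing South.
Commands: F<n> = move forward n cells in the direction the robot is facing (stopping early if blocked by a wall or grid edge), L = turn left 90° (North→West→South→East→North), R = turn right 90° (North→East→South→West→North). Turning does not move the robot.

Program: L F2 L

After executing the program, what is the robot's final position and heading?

Answer: Final position: (row=5, col=4), facing North

Derivation:
Start: (row=5, col=2), facing South
  L: turn left, now facing East
  F2: move forward 2, now at (row=5, col=4)
  L: turn left, now facing North
Final: (row=5, col=4), facing North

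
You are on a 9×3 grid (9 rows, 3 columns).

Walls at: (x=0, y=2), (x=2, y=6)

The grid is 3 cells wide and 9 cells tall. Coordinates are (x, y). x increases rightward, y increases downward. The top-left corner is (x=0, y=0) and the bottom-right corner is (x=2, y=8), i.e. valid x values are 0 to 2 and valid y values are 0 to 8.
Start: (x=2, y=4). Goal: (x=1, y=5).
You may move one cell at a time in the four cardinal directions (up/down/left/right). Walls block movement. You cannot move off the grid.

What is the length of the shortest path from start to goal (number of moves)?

Answer: Shortest path length: 2

Derivation:
BFS from (x=2, y=4) until reaching (x=1, y=5):
  Distance 0: (x=2, y=4)
  Distance 1: (x=2, y=3), (x=1, y=4), (x=2, y=5)
  Distance 2: (x=2, y=2), (x=1, y=3), (x=0, y=4), (x=1, y=5)  <- goal reached here
One shortest path (2 moves): (x=2, y=4) -> (x=1, y=4) -> (x=1, y=5)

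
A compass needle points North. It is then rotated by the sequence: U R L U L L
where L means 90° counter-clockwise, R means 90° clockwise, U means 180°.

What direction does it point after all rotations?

Answer: Final heading: South

Derivation:
Start: North
  U (U-turn (180°)) -> South
  R (right (90° clockwise)) -> West
  L (left (90° counter-clockwise)) -> South
  U (U-turn (180°)) -> North
  L (left (90° counter-clockwise)) -> West
  L (left (90° counter-clockwise)) -> South
Final: South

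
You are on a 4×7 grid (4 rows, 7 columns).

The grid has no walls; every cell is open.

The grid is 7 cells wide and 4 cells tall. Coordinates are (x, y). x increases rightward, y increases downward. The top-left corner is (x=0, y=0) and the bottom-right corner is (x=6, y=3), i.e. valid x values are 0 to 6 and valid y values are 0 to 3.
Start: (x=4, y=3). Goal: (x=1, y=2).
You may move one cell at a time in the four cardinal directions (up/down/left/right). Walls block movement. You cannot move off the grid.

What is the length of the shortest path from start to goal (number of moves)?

Answer: Shortest path length: 4

Derivation:
BFS from (x=4, y=3) until reaching (x=1, y=2):
  Distance 0: (x=4, y=3)
  Distance 1: (x=4, y=2), (x=3, y=3), (x=5, y=3)
  Distance 2: (x=4, y=1), (x=3, y=2), (x=5, y=2), (x=2, y=3), (x=6, y=3)
  Distance 3: (x=4, y=0), (x=3, y=1), (x=5, y=1), (x=2, y=2), (x=6, y=2), (x=1, y=3)
  Distance 4: (x=3, y=0), (x=5, y=0), (x=2, y=1), (x=6, y=1), (x=1, y=2), (x=0, y=3)  <- goal reached here
One shortest path (4 moves): (x=4, y=3) -> (x=3, y=3) -> (x=2, y=3) -> (x=1, y=3) -> (x=1, y=2)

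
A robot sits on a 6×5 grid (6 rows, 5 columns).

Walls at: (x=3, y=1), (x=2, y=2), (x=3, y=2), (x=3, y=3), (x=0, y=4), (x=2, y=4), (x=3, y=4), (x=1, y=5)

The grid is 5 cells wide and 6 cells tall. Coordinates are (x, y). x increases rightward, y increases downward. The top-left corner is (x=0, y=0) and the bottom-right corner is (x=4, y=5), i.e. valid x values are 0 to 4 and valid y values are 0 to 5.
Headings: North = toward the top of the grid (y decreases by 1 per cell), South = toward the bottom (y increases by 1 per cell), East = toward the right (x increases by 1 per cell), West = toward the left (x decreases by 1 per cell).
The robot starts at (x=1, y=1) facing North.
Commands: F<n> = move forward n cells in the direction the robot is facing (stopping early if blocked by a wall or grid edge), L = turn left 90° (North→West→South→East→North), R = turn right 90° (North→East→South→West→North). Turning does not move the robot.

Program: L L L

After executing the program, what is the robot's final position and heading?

Answer: Final position: (x=1, y=1), facing East

Derivation:
Start: (x=1, y=1), facing North
  L: turn left, now facing West
  L: turn left, now facing South
  L: turn left, now facing East
Final: (x=1, y=1), facing East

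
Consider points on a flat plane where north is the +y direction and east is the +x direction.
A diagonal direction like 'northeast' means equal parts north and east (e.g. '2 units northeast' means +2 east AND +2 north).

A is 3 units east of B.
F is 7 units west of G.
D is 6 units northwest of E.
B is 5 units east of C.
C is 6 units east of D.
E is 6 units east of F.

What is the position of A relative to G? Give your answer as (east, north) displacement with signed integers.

Place G at the origin (east=0, north=0).
  F is 7 units west of G: delta (east=-7, north=+0); F at (east=-7, north=0).
  E is 6 units east of F: delta (east=+6, north=+0); E at (east=-1, north=0).
  D is 6 units northwest of E: delta (east=-6, north=+6); D at (east=-7, north=6).
  C is 6 units east of D: delta (east=+6, north=+0); C at (east=-1, north=6).
  B is 5 units east of C: delta (east=+5, north=+0); B at (east=4, north=6).
  A is 3 units east of B: delta (east=+3, north=+0); A at (east=7, north=6).
Therefore A relative to G: (east=7, north=6).

Answer: A is at (east=7, north=6) relative to G.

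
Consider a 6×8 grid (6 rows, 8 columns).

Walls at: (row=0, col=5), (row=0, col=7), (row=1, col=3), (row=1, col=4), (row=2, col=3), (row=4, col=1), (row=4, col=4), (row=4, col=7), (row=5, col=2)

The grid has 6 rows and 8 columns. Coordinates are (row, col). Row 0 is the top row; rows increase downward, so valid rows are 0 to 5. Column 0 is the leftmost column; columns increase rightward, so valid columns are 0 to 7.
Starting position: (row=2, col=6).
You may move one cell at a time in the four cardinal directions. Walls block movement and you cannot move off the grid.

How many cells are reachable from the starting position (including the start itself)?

BFS flood-fill from (row=2, col=6):
  Distance 0: (row=2, col=6)
  Distance 1: (row=1, col=6), (row=2, col=5), (row=2, col=7), (row=3, col=6)
  Distance 2: (row=0, col=6), (row=1, col=5), (row=1, col=7), (row=2, col=4), (row=3, col=5), (row=3, col=7), (row=4, col=6)
  Distance 3: (row=3, col=4), (row=4, col=5), (row=5, col=6)
  Distance 4: (row=3, col=3), (row=5, col=5), (row=5, col=7)
  Distance 5: (row=3, col=2), (row=4, col=3), (row=5, col=4)
  Distance 6: (row=2, col=2), (row=3, col=1), (row=4, col=2), (row=5, col=3)
  Distance 7: (row=1, col=2), (row=2, col=1), (row=3, col=0)
  Distance 8: (row=0, col=2), (row=1, col=1), (row=2, col=0), (row=4, col=0)
  Distance 9: (row=0, col=1), (row=0, col=3), (row=1, col=0), (row=5, col=0)
  Distance 10: (row=0, col=0), (row=0, col=4), (row=5, col=1)
Total reachable: 39 (grid has 39 open cells total)

Answer: Reachable cells: 39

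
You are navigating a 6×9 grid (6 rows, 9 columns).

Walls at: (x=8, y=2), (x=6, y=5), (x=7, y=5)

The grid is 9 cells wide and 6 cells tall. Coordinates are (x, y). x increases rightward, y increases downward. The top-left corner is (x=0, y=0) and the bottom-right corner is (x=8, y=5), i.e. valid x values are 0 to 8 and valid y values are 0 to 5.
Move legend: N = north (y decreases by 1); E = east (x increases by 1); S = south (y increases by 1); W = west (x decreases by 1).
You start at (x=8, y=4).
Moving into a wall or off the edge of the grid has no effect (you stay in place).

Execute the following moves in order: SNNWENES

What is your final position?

Start: (x=8, y=4)
  S (south): (x=8, y=4) -> (x=8, y=5)
  N (north): (x=8, y=5) -> (x=8, y=4)
  N (north): (x=8, y=4) -> (x=8, y=3)
  W (west): (x=8, y=3) -> (x=7, y=3)
  E (east): (x=7, y=3) -> (x=8, y=3)
  N (north): blocked, stay at (x=8, y=3)
  E (east): blocked, stay at (x=8, y=3)
  S (south): (x=8, y=3) -> (x=8, y=4)
Final: (x=8, y=4)

Answer: Final position: (x=8, y=4)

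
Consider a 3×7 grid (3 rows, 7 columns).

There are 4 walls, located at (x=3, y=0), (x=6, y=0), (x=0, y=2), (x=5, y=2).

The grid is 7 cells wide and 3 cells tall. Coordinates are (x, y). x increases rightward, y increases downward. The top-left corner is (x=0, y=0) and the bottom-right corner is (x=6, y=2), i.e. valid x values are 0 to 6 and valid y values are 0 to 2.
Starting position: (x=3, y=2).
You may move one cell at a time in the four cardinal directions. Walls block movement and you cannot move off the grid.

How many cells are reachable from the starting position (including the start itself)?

BFS flood-fill from (x=3, y=2):
  Distance 0: (x=3, y=2)
  Distance 1: (x=3, y=1), (x=2, y=2), (x=4, y=2)
  Distance 2: (x=2, y=1), (x=4, y=1), (x=1, y=2)
  Distance 3: (x=2, y=0), (x=4, y=0), (x=1, y=1), (x=5, y=1)
  Distance 4: (x=1, y=0), (x=5, y=0), (x=0, y=1), (x=6, y=1)
  Distance 5: (x=0, y=0), (x=6, y=2)
Total reachable: 17 (grid has 17 open cells total)

Answer: Reachable cells: 17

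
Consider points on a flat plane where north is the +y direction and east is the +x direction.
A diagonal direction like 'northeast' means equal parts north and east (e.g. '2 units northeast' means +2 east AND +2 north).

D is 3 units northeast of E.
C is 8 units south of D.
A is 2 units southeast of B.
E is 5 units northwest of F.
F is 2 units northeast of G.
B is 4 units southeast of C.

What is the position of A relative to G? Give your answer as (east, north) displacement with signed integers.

Place G at the origin (east=0, north=0).
  F is 2 units northeast of G: delta (east=+2, north=+2); F at (east=2, north=2).
  E is 5 units northwest of F: delta (east=-5, north=+5); E at (east=-3, north=7).
  D is 3 units northeast of E: delta (east=+3, north=+3); D at (east=0, north=10).
  C is 8 units south of D: delta (east=+0, north=-8); C at (east=0, north=2).
  B is 4 units southeast of C: delta (east=+4, north=-4); B at (east=4, north=-2).
  A is 2 units southeast of B: delta (east=+2, north=-2); A at (east=6, north=-4).
Therefore A relative to G: (east=6, north=-4).

Answer: A is at (east=6, north=-4) relative to G.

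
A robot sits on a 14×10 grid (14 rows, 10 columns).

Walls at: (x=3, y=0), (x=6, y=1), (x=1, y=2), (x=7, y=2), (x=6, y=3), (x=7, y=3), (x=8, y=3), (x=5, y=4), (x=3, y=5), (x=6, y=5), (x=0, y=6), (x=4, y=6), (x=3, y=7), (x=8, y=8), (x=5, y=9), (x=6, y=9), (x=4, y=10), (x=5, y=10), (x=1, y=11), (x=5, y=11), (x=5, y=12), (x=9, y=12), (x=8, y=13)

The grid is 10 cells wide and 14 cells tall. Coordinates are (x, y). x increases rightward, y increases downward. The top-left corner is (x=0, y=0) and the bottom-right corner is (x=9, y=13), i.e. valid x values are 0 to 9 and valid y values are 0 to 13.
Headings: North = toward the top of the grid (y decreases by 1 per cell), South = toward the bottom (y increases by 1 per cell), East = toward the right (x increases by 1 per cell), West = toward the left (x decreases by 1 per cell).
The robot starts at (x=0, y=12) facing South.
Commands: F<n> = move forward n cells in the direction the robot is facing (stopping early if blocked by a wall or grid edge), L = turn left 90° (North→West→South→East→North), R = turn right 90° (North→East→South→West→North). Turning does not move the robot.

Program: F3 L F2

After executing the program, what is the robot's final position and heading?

Start: (x=0, y=12), facing South
  F3: move forward 1/3 (blocked), now at (x=0, y=13)
  L: turn left, now facing East
  F2: move forward 2, now at (x=2, y=13)
Final: (x=2, y=13), facing East

Answer: Final position: (x=2, y=13), facing East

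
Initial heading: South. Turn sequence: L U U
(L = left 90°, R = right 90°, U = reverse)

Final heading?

Start: South
  L (left (90° counter-clockwise)) -> East
  U (U-turn (180°)) -> West
  U (U-turn (180°)) -> East
Final: East

Answer: Final heading: East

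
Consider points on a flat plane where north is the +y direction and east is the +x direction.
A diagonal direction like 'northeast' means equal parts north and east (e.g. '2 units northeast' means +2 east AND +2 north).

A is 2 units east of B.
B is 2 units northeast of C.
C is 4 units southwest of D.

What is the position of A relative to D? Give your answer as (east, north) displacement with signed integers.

Place D at the origin (east=0, north=0).
  C is 4 units southwest of D: delta (east=-4, north=-4); C at (east=-4, north=-4).
  B is 2 units northeast of C: delta (east=+2, north=+2); B at (east=-2, north=-2).
  A is 2 units east of B: delta (east=+2, north=+0); A at (east=0, north=-2).
Therefore A relative to D: (east=0, north=-2).

Answer: A is at (east=0, north=-2) relative to D.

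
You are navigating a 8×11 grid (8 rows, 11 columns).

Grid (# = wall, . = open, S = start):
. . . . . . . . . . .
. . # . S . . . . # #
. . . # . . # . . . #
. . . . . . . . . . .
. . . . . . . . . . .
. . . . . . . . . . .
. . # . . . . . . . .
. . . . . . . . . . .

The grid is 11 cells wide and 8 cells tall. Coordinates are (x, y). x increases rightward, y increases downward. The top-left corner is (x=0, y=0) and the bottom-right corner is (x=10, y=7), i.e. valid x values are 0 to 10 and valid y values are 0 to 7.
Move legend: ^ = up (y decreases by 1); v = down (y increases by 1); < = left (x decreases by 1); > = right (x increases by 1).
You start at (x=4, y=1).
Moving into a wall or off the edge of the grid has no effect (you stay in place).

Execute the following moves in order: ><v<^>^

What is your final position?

Answer: Final position: (x=5, y=0)

Derivation:
Start: (x=4, y=1)
  > (right): (x=4, y=1) -> (x=5, y=1)
  < (left): (x=5, y=1) -> (x=4, y=1)
  v (down): (x=4, y=1) -> (x=4, y=2)
  < (left): blocked, stay at (x=4, y=2)
  ^ (up): (x=4, y=2) -> (x=4, y=1)
  > (right): (x=4, y=1) -> (x=5, y=1)
  ^ (up): (x=5, y=1) -> (x=5, y=0)
Final: (x=5, y=0)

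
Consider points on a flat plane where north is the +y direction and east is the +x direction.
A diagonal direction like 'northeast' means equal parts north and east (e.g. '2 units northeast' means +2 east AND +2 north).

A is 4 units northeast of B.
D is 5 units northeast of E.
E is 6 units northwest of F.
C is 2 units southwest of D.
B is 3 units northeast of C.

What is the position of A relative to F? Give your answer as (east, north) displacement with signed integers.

Place F at the origin (east=0, north=0).
  E is 6 units northwest of F: delta (east=-6, north=+6); E at (east=-6, north=6).
  D is 5 units northeast of E: delta (east=+5, north=+5); D at (east=-1, north=11).
  C is 2 units southwest of D: delta (east=-2, north=-2); C at (east=-3, north=9).
  B is 3 units northeast of C: delta (east=+3, north=+3); B at (east=0, north=12).
  A is 4 units northeast of B: delta (east=+4, north=+4); A at (east=4, north=16).
Therefore A relative to F: (east=4, north=16).

Answer: A is at (east=4, north=16) relative to F.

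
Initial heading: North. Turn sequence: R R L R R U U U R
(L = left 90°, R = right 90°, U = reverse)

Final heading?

Answer: Final heading: South

Derivation:
Start: North
  R (right (90° clockwise)) -> East
  R (right (90° clockwise)) -> South
  L (left (90° counter-clockwise)) -> East
  R (right (90° clockwise)) -> South
  R (right (90° clockwise)) -> West
  U (U-turn (180°)) -> East
  U (U-turn (180°)) -> West
  U (U-turn (180°)) -> East
  R (right (90° clockwise)) -> South
Final: South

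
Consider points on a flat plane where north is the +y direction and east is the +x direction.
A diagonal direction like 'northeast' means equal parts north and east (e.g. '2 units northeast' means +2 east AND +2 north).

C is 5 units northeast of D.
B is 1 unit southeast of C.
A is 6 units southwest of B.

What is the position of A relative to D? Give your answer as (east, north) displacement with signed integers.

Place D at the origin (east=0, north=0).
  C is 5 units northeast of D: delta (east=+5, north=+5); C at (east=5, north=5).
  B is 1 unit southeast of C: delta (east=+1, north=-1); B at (east=6, north=4).
  A is 6 units southwest of B: delta (east=-6, north=-6); A at (east=0, north=-2).
Therefore A relative to D: (east=0, north=-2).

Answer: A is at (east=0, north=-2) relative to D.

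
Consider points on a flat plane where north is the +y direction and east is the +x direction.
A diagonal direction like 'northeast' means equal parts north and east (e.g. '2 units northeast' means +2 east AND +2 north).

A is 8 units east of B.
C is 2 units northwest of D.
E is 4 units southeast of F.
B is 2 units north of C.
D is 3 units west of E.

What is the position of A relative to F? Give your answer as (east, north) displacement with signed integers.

Answer: A is at (east=7, north=0) relative to F.

Derivation:
Place F at the origin (east=0, north=0).
  E is 4 units southeast of F: delta (east=+4, north=-4); E at (east=4, north=-4).
  D is 3 units west of E: delta (east=-3, north=+0); D at (east=1, north=-4).
  C is 2 units northwest of D: delta (east=-2, north=+2); C at (east=-1, north=-2).
  B is 2 units north of C: delta (east=+0, north=+2); B at (east=-1, north=0).
  A is 8 units east of B: delta (east=+8, north=+0); A at (east=7, north=0).
Therefore A relative to F: (east=7, north=0).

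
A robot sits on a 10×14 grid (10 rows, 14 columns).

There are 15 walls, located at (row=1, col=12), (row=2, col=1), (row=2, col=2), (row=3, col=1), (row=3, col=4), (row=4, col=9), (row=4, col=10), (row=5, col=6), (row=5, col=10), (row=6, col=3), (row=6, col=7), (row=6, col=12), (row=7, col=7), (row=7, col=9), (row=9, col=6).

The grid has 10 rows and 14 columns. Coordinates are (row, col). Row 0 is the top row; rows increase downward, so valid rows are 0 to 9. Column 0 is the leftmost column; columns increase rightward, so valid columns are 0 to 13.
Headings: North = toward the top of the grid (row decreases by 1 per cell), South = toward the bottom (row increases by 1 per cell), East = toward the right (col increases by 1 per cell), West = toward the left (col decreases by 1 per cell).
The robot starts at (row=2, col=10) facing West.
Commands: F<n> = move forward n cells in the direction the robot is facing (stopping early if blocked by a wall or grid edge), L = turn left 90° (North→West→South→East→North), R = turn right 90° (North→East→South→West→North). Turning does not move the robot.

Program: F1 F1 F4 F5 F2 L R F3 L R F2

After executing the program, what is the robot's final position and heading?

Answer: Final position: (row=2, col=3), facing West

Derivation:
Start: (row=2, col=10), facing West
  F1: move forward 1, now at (row=2, col=9)
  F1: move forward 1, now at (row=2, col=8)
  F4: move forward 4, now at (row=2, col=4)
  F5: move forward 1/5 (blocked), now at (row=2, col=3)
  F2: move forward 0/2 (blocked), now at (row=2, col=3)
  L: turn left, now facing South
  R: turn right, now facing West
  F3: move forward 0/3 (blocked), now at (row=2, col=3)
  L: turn left, now facing South
  R: turn right, now facing West
  F2: move forward 0/2 (blocked), now at (row=2, col=3)
Final: (row=2, col=3), facing West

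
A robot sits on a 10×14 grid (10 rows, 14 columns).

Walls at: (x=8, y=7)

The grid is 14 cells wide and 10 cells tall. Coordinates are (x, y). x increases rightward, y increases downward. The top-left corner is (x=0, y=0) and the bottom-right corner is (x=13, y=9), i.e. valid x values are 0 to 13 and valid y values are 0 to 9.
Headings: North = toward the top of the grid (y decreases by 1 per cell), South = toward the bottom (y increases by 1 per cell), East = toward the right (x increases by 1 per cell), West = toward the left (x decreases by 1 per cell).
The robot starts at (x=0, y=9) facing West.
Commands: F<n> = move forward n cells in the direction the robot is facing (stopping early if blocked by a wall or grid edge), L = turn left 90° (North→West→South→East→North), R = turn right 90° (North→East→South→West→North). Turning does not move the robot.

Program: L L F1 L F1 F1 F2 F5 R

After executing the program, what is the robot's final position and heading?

Answer: Final position: (x=1, y=0), facing East

Derivation:
Start: (x=0, y=9), facing West
  L: turn left, now facing South
  L: turn left, now facing East
  F1: move forward 1, now at (x=1, y=9)
  L: turn left, now facing North
  F1: move forward 1, now at (x=1, y=8)
  F1: move forward 1, now at (x=1, y=7)
  F2: move forward 2, now at (x=1, y=5)
  F5: move forward 5, now at (x=1, y=0)
  R: turn right, now facing East
Final: (x=1, y=0), facing East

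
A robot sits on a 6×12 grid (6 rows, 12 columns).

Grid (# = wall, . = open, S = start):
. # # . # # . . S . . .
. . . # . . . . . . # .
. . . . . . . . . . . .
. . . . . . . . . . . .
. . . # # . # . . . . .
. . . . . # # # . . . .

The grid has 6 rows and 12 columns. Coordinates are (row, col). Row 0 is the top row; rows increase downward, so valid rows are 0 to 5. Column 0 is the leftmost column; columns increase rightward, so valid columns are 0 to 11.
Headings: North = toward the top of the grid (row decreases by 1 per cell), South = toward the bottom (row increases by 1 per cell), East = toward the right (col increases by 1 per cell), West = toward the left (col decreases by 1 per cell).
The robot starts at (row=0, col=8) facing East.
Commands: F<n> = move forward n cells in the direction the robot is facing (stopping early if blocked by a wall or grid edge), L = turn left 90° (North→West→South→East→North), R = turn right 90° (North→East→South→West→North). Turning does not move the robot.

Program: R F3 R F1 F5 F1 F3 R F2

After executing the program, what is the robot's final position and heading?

Start: (row=0, col=8), facing East
  R: turn right, now facing South
  F3: move forward 3, now at (row=3, col=8)
  R: turn right, now facing West
  F1: move forward 1, now at (row=3, col=7)
  F5: move forward 5, now at (row=3, col=2)
  F1: move forward 1, now at (row=3, col=1)
  F3: move forward 1/3 (blocked), now at (row=3, col=0)
  R: turn right, now facing North
  F2: move forward 2, now at (row=1, col=0)
Final: (row=1, col=0), facing North

Answer: Final position: (row=1, col=0), facing North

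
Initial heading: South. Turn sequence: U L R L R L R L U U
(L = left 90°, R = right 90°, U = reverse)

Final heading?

Answer: Final heading: West

Derivation:
Start: South
  U (U-turn (180°)) -> North
  L (left (90° counter-clockwise)) -> West
  R (right (90° clockwise)) -> North
  L (left (90° counter-clockwise)) -> West
  R (right (90° clockwise)) -> North
  L (left (90° counter-clockwise)) -> West
  R (right (90° clockwise)) -> North
  L (left (90° counter-clockwise)) -> West
  U (U-turn (180°)) -> East
  U (U-turn (180°)) -> West
Final: West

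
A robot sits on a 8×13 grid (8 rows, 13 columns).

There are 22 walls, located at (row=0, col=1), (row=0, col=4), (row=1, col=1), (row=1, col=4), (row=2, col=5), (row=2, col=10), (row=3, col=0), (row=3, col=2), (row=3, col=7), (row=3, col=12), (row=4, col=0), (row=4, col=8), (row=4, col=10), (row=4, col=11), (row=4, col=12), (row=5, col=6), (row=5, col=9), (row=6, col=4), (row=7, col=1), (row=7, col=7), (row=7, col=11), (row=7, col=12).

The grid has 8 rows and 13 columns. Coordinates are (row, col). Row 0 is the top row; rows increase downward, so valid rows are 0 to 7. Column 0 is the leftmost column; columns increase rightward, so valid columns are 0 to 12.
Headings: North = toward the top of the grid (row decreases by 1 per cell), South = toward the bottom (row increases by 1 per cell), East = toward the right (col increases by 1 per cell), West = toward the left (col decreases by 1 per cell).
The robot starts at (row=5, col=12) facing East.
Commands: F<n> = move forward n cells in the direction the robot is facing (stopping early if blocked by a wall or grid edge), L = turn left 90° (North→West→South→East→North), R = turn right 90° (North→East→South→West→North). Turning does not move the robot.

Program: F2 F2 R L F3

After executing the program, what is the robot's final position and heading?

Start: (row=5, col=12), facing East
  F2: move forward 0/2 (blocked), now at (row=5, col=12)
  F2: move forward 0/2 (blocked), now at (row=5, col=12)
  R: turn right, now facing South
  L: turn left, now facing East
  F3: move forward 0/3 (blocked), now at (row=5, col=12)
Final: (row=5, col=12), facing East

Answer: Final position: (row=5, col=12), facing East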